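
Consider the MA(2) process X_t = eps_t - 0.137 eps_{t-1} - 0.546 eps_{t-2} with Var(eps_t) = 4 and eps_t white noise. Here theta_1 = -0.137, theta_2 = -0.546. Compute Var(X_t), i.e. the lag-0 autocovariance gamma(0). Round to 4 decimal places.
\gamma(0) = 5.2675

For an MA(q) process X_t = eps_t + sum_i theta_i eps_{t-i} with
Var(eps_t) = sigma^2, the variance is
  gamma(0) = sigma^2 * (1 + sum_i theta_i^2).
  sum_i theta_i^2 = (-0.137)^2 + (-0.546)^2 = 0.018769 + 0.298116 = 0.316885.
  gamma(0) = 4 * (1 + 0.316885) = 4 * 1.316885 = 5.26754, which rounds to 5.2675.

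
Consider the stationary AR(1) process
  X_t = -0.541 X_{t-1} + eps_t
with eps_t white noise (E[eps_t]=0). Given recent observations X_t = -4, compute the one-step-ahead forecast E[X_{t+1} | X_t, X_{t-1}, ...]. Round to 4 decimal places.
E[X_{t+1} \mid \mathcal F_t] = 2.1640

For an AR(p) model X_t = c + sum_i phi_i X_{t-i} + eps_t, the
one-step-ahead conditional mean is
  E[X_{t+1} | X_t, ...] = c + sum_i phi_i X_{t+1-i}.
Substitute known values:
  E[X_{t+1} | ...] = (-0.541) * (-4)
                   = 2.1640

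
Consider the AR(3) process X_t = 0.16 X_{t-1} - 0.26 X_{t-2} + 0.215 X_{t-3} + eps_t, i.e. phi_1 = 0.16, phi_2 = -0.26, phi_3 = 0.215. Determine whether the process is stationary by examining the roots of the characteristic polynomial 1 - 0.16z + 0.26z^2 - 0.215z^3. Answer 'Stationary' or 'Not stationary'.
\text{Stationary}

The AR(p) characteristic polynomial is P(z) = 1 - 0.16z + 0.26z^2 - 0.215z^3.
Stationarity requires all roots to lie outside the unit circle, i.e. |z| > 1 for every root.
Degree 3: look for a simple real root z0 first, then factor out (1 - z/z0) and solve the remaining quadratic.
Testing z0 = 2: P(2) = 1 + (-0.16)(2) + (0.26)(2)^2 + (-0.215)(2)^3
  = 1 + (-0.32) + (1.04) + (-1.72) = 0.  So z_0 = 2 is a root, |z_0| = 2.
Divide out the factor (1 - 0.5 z) = (1 - z/z0) (since 1/z0 = 0.5):
  P(z) = (1 - 0.5 z)(1 + (0.34) z + (0.43) z^2)
  [check: z-coef 0.34 - (0.5) = -0.16; z^2-coef 0.43 - (0.5)(0.34) = 0.26; z^3-coef -(0.5)(0.43) = -0.215.]
Remaining roots from the quadratic factor 1 + (0.34) z + (0.43) z^2:
  Set 1 + (0.34) z + (0.43) z^2 = 0, i.e. a z^2 + b z + c = 0 with a = 0.43, b = 0.34, c = 1.
  Discriminant D = b^2 - 4ac = (0.34)^2 - 4*(0.43)*1 = 0.1156 - (1.72) = -1.6044.
  D < 0, so the roots are the complex-conjugate pair z = (-b +/- i sqrt(-D)) / (2a) = -0.3953 +/- 1.4728i.
  For a conjugate pair |z|^2 = z * conj(z) = (product of roots) = c/a = 1/(0.43) = 2.325581, so |z| = sqrt(2.325581) = 1.525 for both roots.
Moduli of all roots: 2.0000, 1.5250, 1.5250.
All moduli strictly greater than 1? Yes.
Verdict: Stationary.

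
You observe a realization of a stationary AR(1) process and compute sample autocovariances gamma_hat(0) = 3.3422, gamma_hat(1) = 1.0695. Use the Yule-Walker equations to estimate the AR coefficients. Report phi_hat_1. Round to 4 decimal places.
\hat\phi_{1} = 0.3200

The Yule-Walker equations for an AR(p) process read, in matrix form,
  Gamma_p phi = r_p,   with   (Gamma_p)_{ij} = gamma(|i - j|),
                       (r_p)_i = gamma(i),   i,j = 1..p.
Substitute the sample gammas (Toeplitz matrix and right-hand side of size 1):
  Gamma_p = [[3.3422]]
  r_p     = [1.0695]
With p = 1 this is the single equation gamma(0) phi_1 = gamma(1):
  phi_hat_1 = gamma(1) / gamma(0) = 1.0695 / 3.3422 = 0.3200.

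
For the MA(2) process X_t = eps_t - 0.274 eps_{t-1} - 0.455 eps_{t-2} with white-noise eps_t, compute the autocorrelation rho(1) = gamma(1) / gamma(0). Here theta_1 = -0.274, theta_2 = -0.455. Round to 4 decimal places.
\rho(1) = -0.1165

For an MA(q) process with theta_0 = 1, the autocovariance is
  gamma(k) = sigma^2 * sum_{i=0..q-k} theta_i * theta_{i+k},
and rho(k) = gamma(k) / gamma(0). Sigma^2 cancels.
  numerator   = (1)*(-0.274) + (-0.274)*(-0.455) = -0.14933.
  denominator = (1)^2 + (-0.274)^2 + (-0.455)^2 = 1.282101.
  rho(1) = -0.14933 / 1.282101 = -0.1165.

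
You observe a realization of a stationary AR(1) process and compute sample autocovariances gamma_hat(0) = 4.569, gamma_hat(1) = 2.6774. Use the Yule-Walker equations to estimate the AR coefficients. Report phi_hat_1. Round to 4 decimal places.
\hat\phi_{1} = 0.5860

The Yule-Walker equations for an AR(p) process read, in matrix form,
  Gamma_p phi = r_p,   with   (Gamma_p)_{ij} = gamma(|i - j|),
                       (r_p)_i = gamma(i),   i,j = 1..p.
Substitute the sample gammas (Toeplitz matrix and right-hand side of size 1):
  Gamma_p = [[4.569]]
  r_p     = [2.6774]
With p = 1 this is the single equation gamma(0) phi_1 = gamma(1):
  phi_hat_1 = gamma(1) / gamma(0) = 2.6774 / 4.569 = 0.5860.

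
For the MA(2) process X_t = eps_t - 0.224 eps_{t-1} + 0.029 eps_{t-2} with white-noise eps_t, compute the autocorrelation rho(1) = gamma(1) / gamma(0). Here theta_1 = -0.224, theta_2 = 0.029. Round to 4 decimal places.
\rho(1) = -0.2193

For an MA(q) process with theta_0 = 1, the autocovariance is
  gamma(k) = sigma^2 * sum_{i=0..q-k} theta_i * theta_{i+k},
and rho(k) = gamma(k) / gamma(0). Sigma^2 cancels.
  numerator   = (1)*(-0.224) + (-0.224)*(0.029) = -0.230496.
  denominator = (1)^2 + (-0.224)^2 + (0.029)^2 = 1.051017.
  rho(1) = -0.230496 / 1.051017 = -0.2193.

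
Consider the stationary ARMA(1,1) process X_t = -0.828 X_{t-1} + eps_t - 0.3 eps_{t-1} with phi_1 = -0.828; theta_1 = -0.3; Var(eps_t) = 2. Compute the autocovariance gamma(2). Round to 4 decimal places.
\gamma(2) = 7.4168

Multiply the model equation by X_{t-k} and take expectations. With theta_0 = psi_0 = 1 and psi_j the MA(infinity) weights, this gives
  gamma(k) - sum_i phi_i gamma(k-i) = c_k,
  c_k = sigma^2 * sum_{j=k..q} theta_j psi_{j-k}   (c_k = 0 for k > q),
using gamma(-m) = gamma(m).
psi-weights needed (psi_j = theta_j + sum_i phi_i psi_{j-i}):
  psi_1 = theta_1 + phi_1 = -0.3 + (-0.828) = -1.128
Right-hand sides:
  c_0 = sigma^2 (1 + theta_1 psi_1) = 2 * (1 + (-0.3)(-1.128)) = 2 * 1.3384 = 2.6768
  c_1 = sigma^2 theta_1 = 2 * (-0.3) = -0.6
  c_2 = 0
Equations for k = 0 and k = 1 (AR order 1):
  gamma(0) = phi_1 gamma(1) + c_0
  gamma(1) = phi_1 gamma(0) + c_1
Substituting the second into the first: gamma(0) (1 - phi_1^2) = c_0 + phi_1 c_1, so
  gamma(0) = (c_0 + phi_1 c_1) / (1 - phi_1^2) = (2.6768 + (-0.828)(-0.6)) / (1 - (-0.828)^2) = 3.1736 / 0.314416 = 10.093634.
  gamma(1) = phi_1 gamma(0) + c_1 = (-0.828)(10.093634) + (-0.6) = -8.957529.
For k = 2 (> q): gamma(2) = phi_1 gamma(1) = (-0.828)(-8.957529) = 7.416834.
Therefore gamma(2) = 7.4168 (to 4 decimal places).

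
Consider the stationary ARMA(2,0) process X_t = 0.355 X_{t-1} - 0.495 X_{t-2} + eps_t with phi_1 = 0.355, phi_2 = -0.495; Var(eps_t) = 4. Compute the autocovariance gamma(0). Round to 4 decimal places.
\gamma(0) = 5.6148

Multiply the model equation by X_{t-k} and take expectations. With theta_0 = psi_0 = 1 and psi_j the MA(infinity) weights, this gives
  gamma(k) - sum_i phi_i gamma(k-i) = c_k,
  c_k = sigma^2 * sum_{j=k..q} theta_j psi_{j-k}   (c_k = 0 for k > q),
using gamma(-m) = gamma(m).
Pure AR (q = 0): c_0 = sigma^2 = 4, c_k = 0 for k >= 1.
Equations for k = 0, 1, 2 (AR order 2, c_2 = 0):
  (E0) gamma(0) = phi_1 gamma(1) + phi_2 gamma(2) + c_0
  (E1) gamma(1) = phi_1 gamma(0) + phi_2 gamma(1) + c_1
  (E2) gamma(2) = phi_1 gamma(1) + phi_2 gamma(0)
From (E1): gamma(1) = A gamma(0) + B with
  A = phi_1 / (1 - phi_2) = 0.355 / 1.495 = 0.237458,   B = c_1 / (1 - phi_2) = 0 / 1.495 = 0.
Insert (E2) into (E0): gamma(0) (1 - phi_2^2) = phi_1 (1 + phi_2) gamma(1) + c_0.
  phi_1 (1 + phi_2) = (0.355)(0.505) = 0.179275,   1 - phi_2^2 = 0.754975.
Replace gamma(1) by A gamma(0) + B and collect gamma(0):
  gamma(0) [0.754975 - (0.179275)(0.237458)] = c_0 = 4
  gamma(0) * 0.712405 = 4
  gamma(0) = 4 / 0.712405 = 5.614786.
Therefore gamma(0) = 5.6148 (to 4 decimal places).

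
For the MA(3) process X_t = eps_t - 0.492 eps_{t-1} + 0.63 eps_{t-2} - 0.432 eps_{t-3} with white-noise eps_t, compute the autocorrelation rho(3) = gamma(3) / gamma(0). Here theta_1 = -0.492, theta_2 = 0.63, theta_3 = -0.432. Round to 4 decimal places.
\rho(3) = -0.2366

For an MA(q) process with theta_0 = 1, the autocovariance is
  gamma(k) = sigma^2 * sum_{i=0..q-k} theta_i * theta_{i+k},
and rho(k) = gamma(k) / gamma(0). Sigma^2 cancels.
  numerator   = (1)*(-0.432) = -0.432.
  denominator = (1)^2 + (-0.492)^2 + (0.63)^2 + (-0.432)^2 = 1.825588.
  rho(3) = -0.432 / 1.825588 = -0.2366.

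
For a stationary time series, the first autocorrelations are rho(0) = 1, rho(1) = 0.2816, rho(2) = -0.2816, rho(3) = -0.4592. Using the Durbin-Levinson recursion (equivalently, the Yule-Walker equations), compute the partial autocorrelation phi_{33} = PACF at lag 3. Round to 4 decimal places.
\phi_{33} = -0.3060

The PACF at lag k is phi_{kk}, the last component of the solution
to the Yule-Walker system G_k phi = r_k where
  (G_k)_{ij} = rho(|i - j|), (r_k)_i = rho(i), i,j = 1..k.
Equivalently, Durbin-Levinson gives phi_{kk} iteratively:
  phi_{11} = rho(1)
  phi_{kk} = [rho(k) - sum_{j=1..k-1} phi_{k-1,j} rho(k-j)]
            / [1 - sum_{j=1..k-1} phi_{k-1,j} rho(j)],
  phi_{k,j} = phi_{k-1,j} - phi_{kk} phi_{k-1,k-j},  j = 1..k-1.
Step k = 1:
  phi_11 = rho(1) = 0.2816.
Step k = 2:
  phi_22 = [rho(2) - phi_11 rho(1)] / [1 - phi_11 rho(1)] = [-0.2816 - (0.2816)(0.2816)] / [1 - (0.2816)(0.2816)]
         = -0.36089856 / 0.92070144 = -0.391982.
  Update: phi_21 = phi_11 - phi_22 phi_11 = 0.2816 - (-0.391982)(0.2816) = 0.391982.
Step k = 3:
  phi_33 = [rho(3) - phi_21 rho(2) - phi_22 rho(1)] / [1 - phi_21 rho(1) - phi_22 rho(2)]
    numerator   = -0.4592 - (0.391982)(-0.2816) - (-0.391982)(0.2816) = -0.23843563
    denominator = 1 - (0.391982)(0.2816) - (-0.391982)(-0.2816) = 0.77923563
  phi_33 = -0.23843563 / 0.77923563 = -0.306.
Therefore phi_{33} = -0.3060.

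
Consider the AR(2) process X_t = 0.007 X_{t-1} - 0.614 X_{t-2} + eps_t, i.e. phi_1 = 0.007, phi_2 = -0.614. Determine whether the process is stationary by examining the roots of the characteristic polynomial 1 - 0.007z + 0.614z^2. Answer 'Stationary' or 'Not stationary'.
\text{Stationary}

The AR(p) characteristic polynomial is P(z) = 1 - 0.007z + 0.614z^2.
Stationarity requires all roots to lie outside the unit circle, i.e. |z| > 1 for every root.
Set 1 + (-0.007) z + (0.614) z^2 = 0, i.e. a z^2 + b z + c = 0 with a = 0.614, b = -0.007, c = 1.
Discriminant D = b^2 - 4ac = (-0.007)^2 - 4*(0.614)*1 = 0.000049 - (2.456) = -2.455951.
D < 0, so the roots are the complex-conjugate pair z = (-b +/- i sqrt(-D)) / (2a) = 0.0057 +/- 1.2762i.
For a conjugate pair |z|^2 = z * conj(z) = (product of roots) = c/a = 1/(0.614) = 1.628664, so |z| = sqrt(1.628664) = 1.2762 for both roots.
Moduli of all roots: 1.2762, 1.2762.
All moduli strictly greater than 1? Yes.
Verdict: Stationary.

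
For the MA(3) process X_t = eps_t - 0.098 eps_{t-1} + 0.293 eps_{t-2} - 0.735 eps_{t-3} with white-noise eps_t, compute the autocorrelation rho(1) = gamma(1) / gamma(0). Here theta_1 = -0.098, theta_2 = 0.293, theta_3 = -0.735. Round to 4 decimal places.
\rho(1) = -0.2091

For an MA(q) process with theta_0 = 1, the autocovariance is
  gamma(k) = sigma^2 * sum_{i=0..q-k} theta_i * theta_{i+k},
and rho(k) = gamma(k) / gamma(0). Sigma^2 cancels.
  numerator   = (1)*(-0.098) + (-0.098)*(0.293) + (0.293)*(-0.735) = -0.342069.
  denominator = (1)^2 + (-0.098)^2 + (0.293)^2 + (-0.735)^2 = 1.635678.
  rho(1) = -0.342069 / 1.635678 = -0.2091.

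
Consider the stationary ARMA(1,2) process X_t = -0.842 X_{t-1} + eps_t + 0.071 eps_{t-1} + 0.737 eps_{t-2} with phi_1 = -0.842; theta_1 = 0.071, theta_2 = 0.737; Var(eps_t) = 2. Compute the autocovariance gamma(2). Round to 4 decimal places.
\gamma(2) = 13.9337

Multiply the model equation by X_{t-k} and take expectations. With theta_0 = psi_0 = 1 and psi_j the MA(infinity) weights, this gives
  gamma(k) - sum_i phi_i gamma(k-i) = c_k,
  c_k = sigma^2 * sum_{j=k..q} theta_j psi_{j-k}   (c_k = 0 for k > q),
using gamma(-m) = gamma(m).
psi-weights needed (psi_j = theta_j + sum_i phi_i psi_{j-i}):
  psi_1 = theta_1 + phi_1 = 0.071 + (-0.842) = -0.771
  psi_2 = theta_2 + phi_1 psi_1 = 0.737 + (-0.842)(-0.771) = 1.386182
Right-hand sides:
  c_0 = sigma^2 (1 + theta_1 psi_1 + theta_2 psi_2) = 2 * (1 + (0.071)(-0.771) + (0.737)(1.386182)) = 2 * 1.966875 = 3.93375
  c_1 = sigma^2 (theta_1 + theta_2 psi_1) = 2 * (0.071 + (0.737)(-0.771)) = -0.994454
  c_2 = sigma^2 theta_2 = 2 * (0.737) = 1.474
Equations for k = 0 and k = 1 (AR order 1):
  gamma(0) = phi_1 gamma(1) + c_0
  gamma(1) = phi_1 gamma(0) + c_1
Substituting the second into the first: gamma(0) (1 - phi_1^2) = c_0 + phi_1 c_1, so
  gamma(0) = (c_0 + phi_1 c_1) / (1 - phi_1^2) = (3.93375 + (-0.842)(-0.994454)) / (1 - (-0.842)^2) = 4.771081 / 0.291036 = 16.393438.
  gamma(1) = phi_1 gamma(0) + c_1 = (-0.842)(16.393438) + (-0.994454) = -14.797729.
For k = 2: gamma(2) = phi_1 gamma(1) + c_2
  = (-0.842)(-14.797729) + (1.474) = 13.933687.
Therefore gamma(2) = 13.9337 (to 4 decimal places).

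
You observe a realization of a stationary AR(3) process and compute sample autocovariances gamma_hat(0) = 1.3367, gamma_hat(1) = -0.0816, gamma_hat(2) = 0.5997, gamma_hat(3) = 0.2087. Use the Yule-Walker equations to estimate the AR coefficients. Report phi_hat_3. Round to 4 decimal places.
\hat\phi_{3} = 0.2489

The Yule-Walker equations for an AR(p) process read, in matrix form,
  Gamma_p phi = r_p,   with   (Gamma_p)_{ij} = gamma(|i - j|),
                       (r_p)_i = gamma(i),   i,j = 1..p.
Substitute the sample gammas (Toeplitz matrix and right-hand side of size 3):
  Gamma_p = [[1.3367, -0.0816, 0.5997], [-0.0816, 1.3367, -0.0816], [0.5997, -0.0816, 1.3367]]
  r_p     = [-0.0816, 0.5997, 0.2087]
Written out (R1..R3):
  (R1) 1.3367 phi_1 - 0.0816 phi_2 + 0.5997 phi_3 = -0.0816
  (R2) -0.0816 phi_1 + 1.3367 phi_2 - 0.0816 phi_3 = 0.5997
  (R3) 0.5997 phi_1 - 0.0816 phi_2 + 1.3367 phi_3 = 0.2087
Gaussian elimination:
  R2 <- R2 - (-0.0816/1.3367) R1 = R2 - (-0.061046) R1:  1.331719 phi_2 - 0.044991 phi_3 = 0.594719
  R3 <- R3 - (0.5997/1.3367) R1 = R3 - (0.448642) R1:  -0.044991 phi_2 + 1.067649 phi_3 = 0.245309
  R3 <- R3 - (-0.044991/1.331719) R2 = R3 - (-0.033784) R2:  1.066129 phi_3 = 0.265401
Back-substitution:
  phi_hat_3 = 0.265401 / 1.066129 = 0.248939
  phi_hat_2 = (0.594719 - (-0.044991)(0.248939)) / 1.331719 = 0.45499
  phi_hat_1 = (-0.0816 - (-0.0816)(0.45499) - (0.5997)(0.248939)) / 1.3367 = -0.144955
So phi_hat = [-0.1450, 0.4550, 0.2489].
Therefore phi_hat_3 = 0.2489.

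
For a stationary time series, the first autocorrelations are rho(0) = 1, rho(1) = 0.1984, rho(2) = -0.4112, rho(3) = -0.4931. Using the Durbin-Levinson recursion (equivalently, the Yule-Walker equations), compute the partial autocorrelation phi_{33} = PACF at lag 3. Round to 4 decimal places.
\phi_{33} = -0.3739

The PACF at lag k is phi_{kk}, the last component of the solution
to the Yule-Walker system G_k phi = r_k where
  (G_k)_{ij} = rho(|i - j|), (r_k)_i = rho(i), i,j = 1..k.
Equivalently, Durbin-Levinson gives phi_{kk} iteratively:
  phi_{11} = rho(1)
  phi_{kk} = [rho(k) - sum_{j=1..k-1} phi_{k-1,j} rho(k-j)]
            / [1 - sum_{j=1..k-1} phi_{k-1,j} rho(j)],
  phi_{k,j} = phi_{k-1,j} - phi_{kk} phi_{k-1,k-j},  j = 1..k-1.
Step k = 1:
  phi_11 = rho(1) = 0.1984.
Step k = 2:
  phi_22 = [rho(2) - phi_11 rho(1)] / [1 - phi_11 rho(1)] = [-0.4112 - (0.1984)(0.1984)] / [1 - (0.1984)(0.1984)]
         = -0.45056256 / 0.96063744 = -0.469025.
  Update: phi_21 = phi_11 - phi_22 phi_11 = 0.1984 - (-0.469025)(0.1984) = 0.291454.
Step k = 3:
  phi_33 = [rho(3) - phi_21 rho(2) - phi_22 rho(1)] / [1 - phi_21 rho(1) - phi_22 rho(2)]
    numerator   = -0.4931 - (0.291454)(-0.4112) - (-0.469025)(0.1984) = -0.28019945
    denominator = 1 - (0.291454)(0.1984) - (-0.469025)(-0.4112) = 0.74931253
  phi_33 = -0.28019945 / 0.74931253 = -0.3739.
Therefore phi_{33} = -0.3739.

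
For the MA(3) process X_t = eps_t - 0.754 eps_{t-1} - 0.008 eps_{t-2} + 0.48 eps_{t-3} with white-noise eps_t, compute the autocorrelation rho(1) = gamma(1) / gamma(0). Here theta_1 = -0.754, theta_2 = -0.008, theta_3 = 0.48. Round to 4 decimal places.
\rho(1) = -0.4179

For an MA(q) process with theta_0 = 1, the autocovariance is
  gamma(k) = sigma^2 * sum_{i=0..q-k} theta_i * theta_{i+k},
and rho(k) = gamma(k) / gamma(0). Sigma^2 cancels.
  numerator   = (1)*(-0.754) + (-0.754)*(-0.008) + (-0.008)*(0.48) = -0.751808.
  denominator = (1)^2 + (-0.754)^2 + (-0.008)^2 + (0.48)^2 = 1.79898.
  rho(1) = -0.751808 / 1.79898 = -0.4179.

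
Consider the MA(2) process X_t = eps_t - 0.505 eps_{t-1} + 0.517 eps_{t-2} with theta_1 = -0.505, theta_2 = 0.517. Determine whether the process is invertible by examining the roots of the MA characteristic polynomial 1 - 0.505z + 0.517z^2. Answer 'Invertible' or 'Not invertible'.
\text{Invertible}

The MA(q) characteristic polynomial is P(z) = 1 - 0.505z + 0.517z^2.
Invertibility requires all roots to lie outside the unit circle, i.e. |z| > 1 for every root.
Set 1 + (-0.505) z + (0.517) z^2 = 0, i.e. a z^2 + b z + c = 0 with a = 0.517, b = -0.505, c = 1.
Discriminant D = b^2 - 4ac = (-0.505)^2 - 4*(0.517)*1 = 0.255025 - (2.068) = -1.812975.
D < 0, so the roots are the complex-conjugate pair z = (-b +/- i sqrt(-D)) / (2a) = 0.4884 +/- 1.3022i.
For a conjugate pair |z|^2 = z * conj(z) = (product of roots) = c/a = 1/(0.517) = 1.934236, so |z| = sqrt(1.934236) = 1.3908 for both roots.
Moduli of all roots: 1.3908, 1.3908.
All moduli strictly greater than 1? Yes.
Verdict: Invertible.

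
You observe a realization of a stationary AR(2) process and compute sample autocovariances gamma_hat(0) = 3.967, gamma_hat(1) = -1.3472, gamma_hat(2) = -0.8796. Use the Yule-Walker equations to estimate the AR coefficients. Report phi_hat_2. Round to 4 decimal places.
\hat\phi_{2} = -0.3810

The Yule-Walker equations for an AR(p) process read, in matrix form,
  Gamma_p phi = r_p,   with   (Gamma_p)_{ij} = gamma(|i - j|),
                       (r_p)_i = gamma(i),   i,j = 1..p.
Substitute the sample gammas (Toeplitz matrix and right-hand side of size 2):
  Gamma_p = [[3.967, -1.3472], [-1.3472, 3.967]]
  r_p     = [-1.3472, -0.8796]
Written out:
  3.967 phi_1 - 1.3472 phi_2 = -1.3472
  -1.3472 phi_1 + 3.967 phi_2 = -0.8796
Solve by Cramer's rule:
  det = gamma(0)^2 - gamma(1)^2 = (3.967)^2 - (-1.3472)^2 = 15.737089 - 1.81494784 = 13.92214116
  phi_hat_1 = [gamma(1) gamma(0) - gamma(1) gamma(2)] / det = [(-1.3472)(3.967) - (-1.3472)(-0.8796)] / 13.92214116 = -6.52933952 / 13.92214116 = -0.469
  phi_hat_2 = [gamma(0) gamma(2) - gamma(1)^2] / det = [(3.967)(-0.8796) - (-1.3472)^2] / 13.92214116 = -5.30432104 / 13.92214116 = -0.381
So phi_hat = [-0.4690, -0.3810].
Therefore phi_hat_2 = -0.3810.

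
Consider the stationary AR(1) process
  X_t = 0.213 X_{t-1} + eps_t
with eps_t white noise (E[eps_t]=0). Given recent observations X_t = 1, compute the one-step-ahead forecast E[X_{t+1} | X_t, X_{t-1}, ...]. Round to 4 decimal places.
E[X_{t+1} \mid \mathcal F_t] = 0.2130

For an AR(p) model X_t = c + sum_i phi_i X_{t-i} + eps_t, the
one-step-ahead conditional mean is
  E[X_{t+1} | X_t, ...] = c + sum_i phi_i X_{t+1-i}.
Substitute known values:
  E[X_{t+1} | ...] = (0.213) * (1)
                   = 0.2130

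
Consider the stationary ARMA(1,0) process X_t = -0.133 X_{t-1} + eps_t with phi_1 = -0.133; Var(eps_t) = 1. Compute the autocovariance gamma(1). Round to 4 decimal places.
\gamma(1) = -0.1354

Multiply the model equation by X_{t-k} and take expectations. With theta_0 = psi_0 = 1 and psi_j the MA(infinity) weights, this gives
  gamma(k) - sum_i phi_i gamma(k-i) = c_k,
  c_k = sigma^2 * sum_{j=k..q} theta_j psi_{j-k}   (c_k = 0 for k > q),
using gamma(-m) = gamma(m).
Pure AR (q = 0): c_0 = sigma^2 = 1, c_k = 0 for k >= 1.
Equations for k = 0 and k = 1 (AR order 1):
  gamma(0) = phi_1 gamma(1) + c_0
  gamma(1) = phi_1 gamma(0) + c_1
Substituting the second into the first: gamma(0) (1 - phi_1^2) = c_0 + phi_1 c_1, so
  gamma(0) = c_0 / (1 - phi_1^2) = 1 / (1 - (-0.133)^2) = 1 / 0.982311 = 1.018008.
  gamma(1) = phi_1 gamma(0) = (-0.133)(1.018008) = -0.135395.
Therefore gamma(1) = -0.1354 (to 4 decimal places).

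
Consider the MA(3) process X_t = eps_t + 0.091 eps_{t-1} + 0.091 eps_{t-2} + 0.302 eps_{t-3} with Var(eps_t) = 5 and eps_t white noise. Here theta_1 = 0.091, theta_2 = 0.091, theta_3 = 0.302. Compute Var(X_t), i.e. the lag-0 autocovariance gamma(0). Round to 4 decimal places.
\gamma(0) = 5.5388

For an MA(q) process X_t = eps_t + sum_i theta_i eps_{t-i} with
Var(eps_t) = sigma^2, the variance is
  gamma(0) = sigma^2 * (1 + sum_i theta_i^2).
  sum_i theta_i^2 = (0.091)^2 + (0.091)^2 + (0.302)^2 = 0.008281 + 0.008281 + 0.091204 = 0.107766.
  gamma(0) = 5 * (1 + 0.107766) = 5 * 1.107766 = 5.53883, which rounds to 5.5388.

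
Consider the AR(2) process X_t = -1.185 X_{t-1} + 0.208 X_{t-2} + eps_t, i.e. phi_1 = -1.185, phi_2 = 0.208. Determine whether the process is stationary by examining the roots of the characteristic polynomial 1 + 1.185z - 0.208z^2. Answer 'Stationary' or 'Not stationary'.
\text{Not stationary}

The AR(p) characteristic polynomial is P(z) = 1 + 1.185z - 0.208z^2.
Stationarity requires all roots to lie outside the unit circle, i.e. |z| > 1 for every root.
Set 1 + (1.185) z + (-0.208) z^2 = 0, i.e. a z^2 + b z + c = 0 with a = -0.208, b = 1.185, c = 1.
Discriminant D = b^2 - 4ac = (1.185)^2 - 4*(-0.208)*1 = 1.404225 - (-0.832) = 2.236225.
D >= 0, so the roots are real: z = (-b +/- sqrt(D)) / (2a) = (-1.185 +/- 1.495401) / (-0.416).
  z_1 = (-1.185 + 1.495401) / (-0.416) = -0.7462,   |z_1| = 0.7462.
  z_2 = (-1.185 - 1.495401) / (-0.416) = 6.4433,   |z_2| = 6.4433.
Moduli of all roots: 0.7462, 6.4433.
All moduli strictly greater than 1? No.
Verdict: Not stationary.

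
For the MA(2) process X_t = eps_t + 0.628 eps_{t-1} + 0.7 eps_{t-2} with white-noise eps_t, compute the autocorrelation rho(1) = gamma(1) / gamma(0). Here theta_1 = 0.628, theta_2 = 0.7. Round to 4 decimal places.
\rho(1) = 0.5666

For an MA(q) process with theta_0 = 1, the autocovariance is
  gamma(k) = sigma^2 * sum_{i=0..q-k} theta_i * theta_{i+k},
and rho(k) = gamma(k) / gamma(0). Sigma^2 cancels.
  numerator   = (1)*(0.628) + (0.628)*(0.7) = 1.0676.
  denominator = (1)^2 + (0.628)^2 + (0.7)^2 = 1.884384.
  rho(1) = 1.0676 / 1.884384 = 0.5666.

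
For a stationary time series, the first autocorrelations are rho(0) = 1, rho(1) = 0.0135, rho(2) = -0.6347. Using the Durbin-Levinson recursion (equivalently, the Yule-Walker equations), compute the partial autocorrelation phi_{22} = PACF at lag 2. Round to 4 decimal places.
\phi_{22} = -0.6350

The PACF at lag k is phi_{kk}, the last component of the solution
to the Yule-Walker system G_k phi = r_k where
  (G_k)_{ij} = rho(|i - j|), (r_k)_i = rho(i), i,j = 1..k.
Equivalently, Durbin-Levinson gives phi_{kk} iteratively:
  phi_{11} = rho(1)
  phi_{kk} = [rho(k) - sum_{j=1..k-1} phi_{k-1,j} rho(k-j)]
            / [1 - sum_{j=1..k-1} phi_{k-1,j} rho(j)],
  phi_{k,j} = phi_{k-1,j} - phi_{kk} phi_{k-1,k-j},  j = 1..k-1.
Step k = 1:
  phi_11 = rho(1) = 0.0135.
Step k = 2:
  phi_22 = [rho(2) - phi_11 rho(1)] / [1 - phi_11 rho(1)] = [-0.6347 - (0.0135)(0.0135)] / [1 - (0.0135)(0.0135)]
         = -0.63488225 / 0.99981775 = -0.635.
Therefore phi_{22} = -0.6350.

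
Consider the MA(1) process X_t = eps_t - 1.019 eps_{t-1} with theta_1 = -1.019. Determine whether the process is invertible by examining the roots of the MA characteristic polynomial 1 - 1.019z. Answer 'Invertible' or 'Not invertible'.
\text{Not invertible}

The MA(q) characteristic polynomial is P(z) = 1 - 1.019z.
Invertibility requires all roots to lie outside the unit circle, i.e. |z| > 1 for every root.
This is linear in z: 1 + (-1.019) z = 0  =>  z = -1/(-1.019) = 0.981354,  |z| = 0.981354.
Moduli of all roots: 0.9814.
All moduli strictly greater than 1? No.
Verdict: Not invertible.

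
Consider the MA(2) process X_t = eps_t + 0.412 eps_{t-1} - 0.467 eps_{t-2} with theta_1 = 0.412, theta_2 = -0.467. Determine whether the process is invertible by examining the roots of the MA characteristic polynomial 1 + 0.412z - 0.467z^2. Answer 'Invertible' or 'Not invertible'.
\text{Invertible}

The MA(q) characteristic polynomial is P(z) = 1 + 0.412z - 0.467z^2.
Invertibility requires all roots to lie outside the unit circle, i.e. |z| > 1 for every root.
Set 1 + (0.412) z + (-0.467) z^2 = 0, i.e. a z^2 + b z + c = 0 with a = -0.467, b = 0.412, c = 1.
Discriminant D = b^2 - 4ac = (0.412)^2 - 4*(-0.467)*1 = 0.169744 - (-1.868) = 2.037744.
D >= 0, so the roots are real: z = (-b +/- sqrt(D)) / (2a) = (-0.412 +/- 1.427496) / (-0.934).
  z_1 = (-0.412 + 1.427496) / (-0.934) = -1.0873,   |z_1| = 1.0873.
  z_2 = (-0.412 - 1.427496) / (-0.934) = 1.9695,   |z_2| = 1.9695.
Moduli of all roots: 1.0873, 1.9695.
All moduli strictly greater than 1? Yes.
Verdict: Invertible.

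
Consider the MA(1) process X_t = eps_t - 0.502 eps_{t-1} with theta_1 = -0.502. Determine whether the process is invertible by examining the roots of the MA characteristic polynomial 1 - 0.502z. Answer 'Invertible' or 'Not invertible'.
\text{Invertible}

The MA(q) characteristic polynomial is P(z) = 1 - 0.502z.
Invertibility requires all roots to lie outside the unit circle, i.e. |z| > 1 for every root.
This is linear in z: 1 + (-0.502) z = 0  =>  z = -1/(-0.502) = 1.992032,  |z| = 1.992032.
Moduli of all roots: 1.9920.
All moduli strictly greater than 1? Yes.
Verdict: Invertible.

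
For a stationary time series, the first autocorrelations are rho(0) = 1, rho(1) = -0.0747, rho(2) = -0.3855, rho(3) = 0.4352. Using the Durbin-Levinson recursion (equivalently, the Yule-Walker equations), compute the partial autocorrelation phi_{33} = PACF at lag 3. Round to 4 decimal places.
\phi_{33} = 0.4350

The PACF at lag k is phi_{kk}, the last component of the solution
to the Yule-Walker system G_k phi = r_k where
  (G_k)_{ij} = rho(|i - j|), (r_k)_i = rho(i), i,j = 1..k.
Equivalently, Durbin-Levinson gives phi_{kk} iteratively:
  phi_{11} = rho(1)
  phi_{kk} = [rho(k) - sum_{j=1..k-1} phi_{k-1,j} rho(k-j)]
            / [1 - sum_{j=1..k-1} phi_{k-1,j} rho(j)],
  phi_{k,j} = phi_{k-1,j} - phi_{kk} phi_{k-1,k-j},  j = 1..k-1.
Step k = 1:
  phi_11 = rho(1) = -0.0747.
Step k = 2:
  phi_22 = [rho(2) - phi_11 rho(1)] / [1 - phi_11 rho(1)] = [-0.3855 - (-0.0747)(-0.0747)] / [1 - (-0.0747)(-0.0747)]
         = -0.39108009 / 0.99441991 = -0.393275.
  Update: phi_21 = phi_11 - phi_22 phi_11 = -0.0747 - (-0.393275)(-0.0747) = -0.104078.
Step k = 3:
  phi_33 = [rho(3) - phi_21 rho(2) - phi_22 rho(1)] / [1 - phi_21 rho(1) - phi_22 rho(2)]
    numerator   = 0.4352 - (-0.104078)(-0.3855) - (-0.393275)(-0.0747) = 0.36570047
    denominator = 1 - (-0.104078)(-0.0747) - (-0.393275)(-0.3855) = 0.84061804
  phi_33 = 0.36570047 / 0.84061804 = 0.435.
Therefore phi_{33} = 0.4350.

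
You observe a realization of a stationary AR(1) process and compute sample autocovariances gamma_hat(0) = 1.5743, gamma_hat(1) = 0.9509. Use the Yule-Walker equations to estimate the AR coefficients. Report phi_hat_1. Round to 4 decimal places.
\hat\phi_{1} = 0.6040

The Yule-Walker equations for an AR(p) process read, in matrix form,
  Gamma_p phi = r_p,   with   (Gamma_p)_{ij} = gamma(|i - j|),
                       (r_p)_i = gamma(i),   i,j = 1..p.
Substitute the sample gammas (Toeplitz matrix and right-hand side of size 1):
  Gamma_p = [[1.5743]]
  r_p     = [0.9509]
With p = 1 this is the single equation gamma(0) phi_1 = gamma(1):
  phi_hat_1 = gamma(1) / gamma(0) = 0.9509 / 1.5743 = 0.6040.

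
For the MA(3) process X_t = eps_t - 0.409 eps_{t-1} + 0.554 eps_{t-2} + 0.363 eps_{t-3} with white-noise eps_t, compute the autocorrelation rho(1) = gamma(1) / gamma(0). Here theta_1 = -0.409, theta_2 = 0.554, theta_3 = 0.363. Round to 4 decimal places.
\rho(1) = -0.2705

For an MA(q) process with theta_0 = 1, the autocovariance is
  gamma(k) = sigma^2 * sum_{i=0..q-k} theta_i * theta_{i+k},
and rho(k) = gamma(k) / gamma(0). Sigma^2 cancels.
  numerator   = (1)*(-0.409) + (-0.409)*(0.554) + (0.554)*(0.363) = -0.434484.
  denominator = (1)^2 + (-0.409)^2 + (0.554)^2 + (0.363)^2 = 1.605966.
  rho(1) = -0.434484 / 1.605966 = -0.2705.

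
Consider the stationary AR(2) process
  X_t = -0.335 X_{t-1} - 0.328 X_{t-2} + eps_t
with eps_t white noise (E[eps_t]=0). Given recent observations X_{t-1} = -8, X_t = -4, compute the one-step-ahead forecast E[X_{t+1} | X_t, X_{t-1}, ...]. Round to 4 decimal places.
E[X_{t+1} \mid \mathcal F_t] = 3.9640

For an AR(p) model X_t = c + sum_i phi_i X_{t-i} + eps_t, the
one-step-ahead conditional mean is
  E[X_{t+1} | X_t, ...] = c + sum_i phi_i X_{t+1-i}.
Substitute known values:
  E[X_{t+1} | ...] = (-0.335) * (-4) + (-0.328) * (-8)
                   = 3.9640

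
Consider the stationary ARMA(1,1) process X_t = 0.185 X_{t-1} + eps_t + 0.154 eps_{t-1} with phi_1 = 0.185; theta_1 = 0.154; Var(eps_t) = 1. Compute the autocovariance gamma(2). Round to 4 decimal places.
\gamma(2) = 0.0668

Multiply the model equation by X_{t-k} and take expectations. With theta_0 = psi_0 = 1 and psi_j the MA(infinity) weights, this gives
  gamma(k) - sum_i phi_i gamma(k-i) = c_k,
  c_k = sigma^2 * sum_{j=k..q} theta_j psi_{j-k}   (c_k = 0 for k > q),
using gamma(-m) = gamma(m).
psi-weights needed (psi_j = theta_j + sum_i phi_i psi_{j-i}):
  psi_1 = theta_1 + phi_1 = 0.154 + (0.185) = 0.339
Right-hand sides:
  c_0 = sigma^2 (1 + theta_1 psi_1) = 1 * (1 + (0.154)(0.339)) = 1 * 1.052206 = 1.052206
  c_1 = sigma^2 theta_1 = 1 * (0.154) = 0.154
  c_2 = 0
Equations for k = 0 and k = 1 (AR order 1):
  gamma(0) = phi_1 gamma(1) + c_0
  gamma(1) = phi_1 gamma(0) + c_1
Substituting the second into the first: gamma(0) (1 - phi_1^2) = c_0 + phi_1 c_1, so
  gamma(0) = (c_0 + phi_1 c_1) / (1 - phi_1^2) = (1.052206 + (0.185)(0.154)) / (1 - (0.185)^2) = 1.080696 / 0.965775 = 1.118994.
  gamma(1) = phi_1 gamma(0) + c_1 = (0.185)(1.118994) + (0.154) = 0.361014.
For k = 2 (> q): gamma(2) = phi_1 gamma(1) = (0.185)(0.361014) = 0.066788.
Therefore gamma(2) = 0.0668 (to 4 decimal places).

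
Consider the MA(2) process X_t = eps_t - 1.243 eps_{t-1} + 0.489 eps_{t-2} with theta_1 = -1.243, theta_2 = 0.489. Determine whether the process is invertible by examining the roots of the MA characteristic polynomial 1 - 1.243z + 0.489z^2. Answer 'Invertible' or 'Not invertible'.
\text{Invertible}

The MA(q) characteristic polynomial is P(z) = 1 - 1.243z + 0.489z^2.
Invertibility requires all roots to lie outside the unit circle, i.e. |z| > 1 for every root.
Set 1 + (-1.243) z + (0.489) z^2 = 0, i.e. a z^2 + b z + c = 0 with a = 0.489, b = -1.243, c = 1.
Discriminant D = b^2 - 4ac = (-1.243)^2 - 4*(0.489)*1 = 1.545049 - (1.956) = -0.410951.
D < 0, so the roots are the complex-conjugate pair z = (-b +/- i sqrt(-D)) / (2a) = 1.271 +/- 0.6555i.
For a conjugate pair |z|^2 = z * conj(z) = (product of roots) = c/a = 1/(0.489) = 2.04499, so |z| = sqrt(2.04499) = 1.43 for both roots.
Moduli of all roots: 1.4300, 1.4300.
All moduli strictly greater than 1? Yes.
Verdict: Invertible.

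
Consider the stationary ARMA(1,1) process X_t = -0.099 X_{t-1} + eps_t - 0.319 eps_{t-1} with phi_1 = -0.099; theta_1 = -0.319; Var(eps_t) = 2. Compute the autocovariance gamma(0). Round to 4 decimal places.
\gamma(0) = 2.3529

Multiply the model equation by X_{t-k} and take expectations. With theta_0 = psi_0 = 1 and psi_j the MA(infinity) weights, this gives
  gamma(k) - sum_i phi_i gamma(k-i) = c_k,
  c_k = sigma^2 * sum_{j=k..q} theta_j psi_{j-k}   (c_k = 0 for k > q),
using gamma(-m) = gamma(m).
psi-weights needed (psi_j = theta_j + sum_i phi_i psi_{j-i}):
  psi_1 = theta_1 + phi_1 = -0.319 + (-0.099) = -0.418
Right-hand sides:
  c_0 = sigma^2 (1 + theta_1 psi_1) = 2 * (1 + (-0.319)(-0.418)) = 2 * 1.133342 = 2.266684
  c_1 = sigma^2 theta_1 = 2 * (-0.319) = -0.638
  c_2 = 0
Equations for k = 0 and k = 1 (AR order 1):
  gamma(0) = phi_1 gamma(1) + c_0
  gamma(1) = phi_1 gamma(0) + c_1
Substituting the second into the first: gamma(0) (1 - phi_1^2) = c_0 + phi_1 c_1, so
  gamma(0) = (c_0 + phi_1 c_1) / (1 - phi_1^2) = (2.266684 + (-0.099)(-0.638)) / (1 - (-0.099)^2) = 2.329846 / 0.990199 = 2.352907.
Therefore gamma(0) = 2.3529 (to 4 decimal places).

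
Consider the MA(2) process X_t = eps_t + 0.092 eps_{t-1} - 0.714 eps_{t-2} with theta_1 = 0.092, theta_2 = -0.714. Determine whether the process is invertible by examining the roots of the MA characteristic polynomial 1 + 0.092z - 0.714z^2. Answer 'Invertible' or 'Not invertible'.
\text{Invertible}

The MA(q) characteristic polynomial is P(z) = 1 + 0.092z - 0.714z^2.
Invertibility requires all roots to lie outside the unit circle, i.e. |z| > 1 for every root.
Set 1 + (0.092) z + (-0.714) z^2 = 0, i.e. a z^2 + b z + c = 0 with a = -0.714, b = 0.092, c = 1.
Discriminant D = b^2 - 4ac = (0.092)^2 - 4*(-0.714)*1 = 0.008464 - (-2.856) = 2.864464.
D >= 0, so the roots are real: z = (-b +/- sqrt(D)) / (2a) = (-0.092 +/- 1.692473) / (-1.428).
  z_1 = (-0.092 + 1.692473) / (-1.428) = -1.1208,   |z_1| = 1.1208.
  z_2 = (-0.092 - 1.692473) / (-1.428) = 1.2496,   |z_2| = 1.2496.
Moduli of all roots: 1.1208, 1.2496.
All moduli strictly greater than 1? Yes.
Verdict: Invertible.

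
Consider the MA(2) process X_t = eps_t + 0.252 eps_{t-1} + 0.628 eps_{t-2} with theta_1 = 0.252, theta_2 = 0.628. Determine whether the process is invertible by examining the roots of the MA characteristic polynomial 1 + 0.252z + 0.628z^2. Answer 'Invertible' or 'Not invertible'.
\text{Invertible}

The MA(q) characteristic polynomial is P(z) = 1 + 0.252z + 0.628z^2.
Invertibility requires all roots to lie outside the unit circle, i.e. |z| > 1 for every root.
Set 1 + (0.252) z + (0.628) z^2 = 0, i.e. a z^2 + b z + c = 0 with a = 0.628, b = 0.252, c = 1.
Discriminant D = b^2 - 4ac = (0.252)^2 - 4*(0.628)*1 = 0.063504 - (2.512) = -2.448496.
D < 0, so the roots are the complex-conjugate pair z = (-b +/- i sqrt(-D)) / (2a) = -0.2006 +/- 1.2458i.
For a conjugate pair |z|^2 = z * conj(z) = (product of roots) = c/a = 1/(0.628) = 1.592357, so |z| = sqrt(1.592357) = 1.2619 for both roots.
Moduli of all roots: 1.2619, 1.2619.
All moduli strictly greater than 1? Yes.
Verdict: Invertible.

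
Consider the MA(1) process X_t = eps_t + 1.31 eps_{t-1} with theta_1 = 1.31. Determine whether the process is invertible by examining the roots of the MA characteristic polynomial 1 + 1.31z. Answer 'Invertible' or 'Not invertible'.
\text{Not invertible}

The MA(q) characteristic polynomial is P(z) = 1 + 1.31z.
Invertibility requires all roots to lie outside the unit circle, i.e. |z| > 1 for every root.
This is linear in z: 1 + (1.31) z = 0  =>  z = -1/(1.31) = -0.763359,  |z| = 0.763359.
Moduli of all roots: 0.7634.
All moduli strictly greater than 1? No.
Verdict: Not invertible.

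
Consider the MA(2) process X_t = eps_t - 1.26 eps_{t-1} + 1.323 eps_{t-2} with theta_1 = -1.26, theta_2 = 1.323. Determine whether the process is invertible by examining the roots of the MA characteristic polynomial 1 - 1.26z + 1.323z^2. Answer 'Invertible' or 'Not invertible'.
\text{Not invertible}

The MA(q) characteristic polynomial is P(z) = 1 - 1.26z + 1.323z^2.
Invertibility requires all roots to lie outside the unit circle, i.e. |z| > 1 for every root.
Set 1 + (-1.26) z + (1.323) z^2 = 0, i.e. a z^2 + b z + c = 0 with a = 1.323, b = -1.26, c = 1.
Discriminant D = b^2 - 4ac = (-1.26)^2 - 4*(1.323)*1 = 1.5876 - (5.292) = -3.7044.
D < 0, so the roots are the complex-conjugate pair z = (-b +/- i sqrt(-D)) / (2a) = 0.4762 +/- 0.7274i.
For a conjugate pair |z|^2 = z * conj(z) = (product of roots) = c/a = 1/(1.323) = 0.755858, so |z| = sqrt(0.755858) = 0.8694 for both roots.
Moduli of all roots: 0.8694, 0.8694.
All moduli strictly greater than 1? No.
Verdict: Not invertible.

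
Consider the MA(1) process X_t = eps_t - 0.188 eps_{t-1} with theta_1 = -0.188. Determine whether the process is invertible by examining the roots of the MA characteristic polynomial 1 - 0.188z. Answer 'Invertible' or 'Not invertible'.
\text{Invertible}

The MA(q) characteristic polynomial is P(z) = 1 - 0.188z.
Invertibility requires all roots to lie outside the unit circle, i.e. |z| > 1 for every root.
This is linear in z: 1 + (-0.188) z = 0  =>  z = -1/(-0.188) = 5.319149,  |z| = 5.319149.
Moduli of all roots: 5.3191.
All moduli strictly greater than 1? Yes.
Verdict: Invertible.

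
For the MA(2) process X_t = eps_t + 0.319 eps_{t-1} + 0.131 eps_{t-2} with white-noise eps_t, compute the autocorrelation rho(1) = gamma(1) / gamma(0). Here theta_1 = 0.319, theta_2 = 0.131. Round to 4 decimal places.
\rho(1) = 0.3224

For an MA(q) process with theta_0 = 1, the autocovariance is
  gamma(k) = sigma^2 * sum_{i=0..q-k} theta_i * theta_{i+k},
and rho(k) = gamma(k) / gamma(0). Sigma^2 cancels.
  numerator   = (1)*(0.319) + (0.319)*(0.131) = 0.360789.
  denominator = (1)^2 + (0.319)^2 + (0.131)^2 = 1.118922.
  rho(1) = 0.360789 / 1.118922 = 0.3224.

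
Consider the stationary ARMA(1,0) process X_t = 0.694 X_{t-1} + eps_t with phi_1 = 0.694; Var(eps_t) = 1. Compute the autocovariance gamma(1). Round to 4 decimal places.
\gamma(1) = 1.3388

Multiply the model equation by X_{t-k} and take expectations. With theta_0 = psi_0 = 1 and psi_j the MA(infinity) weights, this gives
  gamma(k) - sum_i phi_i gamma(k-i) = c_k,
  c_k = sigma^2 * sum_{j=k..q} theta_j psi_{j-k}   (c_k = 0 for k > q),
using gamma(-m) = gamma(m).
Pure AR (q = 0): c_0 = sigma^2 = 1, c_k = 0 for k >= 1.
Equations for k = 0 and k = 1 (AR order 1):
  gamma(0) = phi_1 gamma(1) + c_0
  gamma(1) = phi_1 gamma(0) + c_1
Substituting the second into the first: gamma(0) (1 - phi_1^2) = c_0 + phi_1 c_1, so
  gamma(0) = c_0 / (1 - phi_1^2) = 1 / (1 - (0.694)^2) = 1 / 0.518364 = 1.929146.
  gamma(1) = phi_1 gamma(0) = (0.694)(1.929146) = 1.338828.
Therefore gamma(1) = 1.3388 (to 4 decimal places).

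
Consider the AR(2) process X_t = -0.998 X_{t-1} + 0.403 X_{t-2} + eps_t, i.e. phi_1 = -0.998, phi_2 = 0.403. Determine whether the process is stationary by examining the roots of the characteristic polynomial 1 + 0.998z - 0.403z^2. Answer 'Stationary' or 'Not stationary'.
\text{Not stationary}

The AR(p) characteristic polynomial is P(z) = 1 + 0.998z - 0.403z^2.
Stationarity requires all roots to lie outside the unit circle, i.e. |z| > 1 for every root.
Set 1 + (0.998) z + (-0.403) z^2 = 0, i.e. a z^2 + b z + c = 0 with a = -0.403, b = 0.998, c = 1.
Discriminant D = b^2 - 4ac = (0.998)^2 - 4*(-0.403)*1 = 0.996004 - (-1.612) = 2.608004.
D >= 0, so the roots are real: z = (-b +/- sqrt(D)) / (2a) = (-0.998 +/- 1.614932) / (-0.806).
  z_1 = (-0.998 + 1.614932) / (-0.806) = -0.7654,   |z_1| = 0.7654.
  z_2 = (-0.998 - 1.614932) / (-0.806) = 3.2419,   |z_2| = 3.2419.
Moduli of all roots: 0.7654, 3.2419.
All moduli strictly greater than 1? No.
Verdict: Not stationary.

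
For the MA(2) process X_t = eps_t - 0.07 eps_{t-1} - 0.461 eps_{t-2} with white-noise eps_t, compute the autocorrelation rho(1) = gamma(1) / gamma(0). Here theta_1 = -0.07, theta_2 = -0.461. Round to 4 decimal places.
\rho(1) = -0.0310

For an MA(q) process with theta_0 = 1, the autocovariance is
  gamma(k) = sigma^2 * sum_{i=0..q-k} theta_i * theta_{i+k},
and rho(k) = gamma(k) / gamma(0). Sigma^2 cancels.
  numerator   = (1)*(-0.07) + (-0.07)*(-0.461) = -0.03773.
  denominator = (1)^2 + (-0.07)^2 + (-0.461)^2 = 1.217421.
  rho(1) = -0.03773 / 1.217421 = -0.0310.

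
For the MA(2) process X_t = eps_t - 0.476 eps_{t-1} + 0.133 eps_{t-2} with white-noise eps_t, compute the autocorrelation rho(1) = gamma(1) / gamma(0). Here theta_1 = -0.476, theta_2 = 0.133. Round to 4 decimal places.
\rho(1) = -0.4334

For an MA(q) process with theta_0 = 1, the autocovariance is
  gamma(k) = sigma^2 * sum_{i=0..q-k} theta_i * theta_{i+k},
and rho(k) = gamma(k) / gamma(0). Sigma^2 cancels.
  numerator   = (1)*(-0.476) + (-0.476)*(0.133) = -0.539308.
  denominator = (1)^2 + (-0.476)^2 + (0.133)^2 = 1.244265.
  rho(1) = -0.539308 / 1.244265 = -0.4334.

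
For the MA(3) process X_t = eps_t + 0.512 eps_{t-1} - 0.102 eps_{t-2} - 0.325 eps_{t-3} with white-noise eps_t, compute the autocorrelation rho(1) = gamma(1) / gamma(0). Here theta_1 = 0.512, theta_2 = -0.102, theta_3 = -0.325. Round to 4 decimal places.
\rho(1) = 0.3577

For an MA(q) process with theta_0 = 1, the autocovariance is
  gamma(k) = sigma^2 * sum_{i=0..q-k} theta_i * theta_{i+k},
and rho(k) = gamma(k) / gamma(0). Sigma^2 cancels.
  numerator   = (1)*(0.512) + (0.512)*(-0.102) + (-0.102)*(-0.325) = 0.492926.
  denominator = (1)^2 + (0.512)^2 + (-0.102)^2 + (-0.325)^2 = 1.378173.
  rho(1) = 0.492926 / 1.378173 = 0.3577.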